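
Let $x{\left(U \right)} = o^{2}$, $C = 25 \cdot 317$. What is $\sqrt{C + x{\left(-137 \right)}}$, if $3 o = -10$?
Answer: $\frac{5 \sqrt{2857}}{3} \approx 89.085$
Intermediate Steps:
$o = - \frac{10}{3}$ ($o = \frac{1}{3} \left(-10\right) = - \frac{10}{3} \approx -3.3333$)
$C = 7925$
$x{\left(U \right)} = \frac{100}{9}$ ($x{\left(U \right)} = \left(- \frac{10}{3}\right)^{2} = \frac{100}{9}$)
$\sqrt{C + x{\left(-137 \right)}} = \sqrt{7925 + \frac{100}{9}} = \sqrt{\frac{71425}{9}} = \frac{5 \sqrt{2857}}{3}$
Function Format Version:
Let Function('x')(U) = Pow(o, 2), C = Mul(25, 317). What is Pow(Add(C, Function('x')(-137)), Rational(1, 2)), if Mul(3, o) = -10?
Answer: Mul(Rational(5, 3), Pow(2857, Rational(1, 2))) ≈ 89.085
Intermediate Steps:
o = Rational(-10, 3) (o = Mul(Rational(1, 3), -10) = Rational(-10, 3) ≈ -3.3333)
C = 7925
Function('x')(U) = Rational(100, 9) (Function('x')(U) = Pow(Rational(-10, 3), 2) = Rational(100, 9))
Pow(Add(C, Function('x')(-137)), Rational(1, 2)) = Pow(Add(7925, Rational(100, 9)), Rational(1, 2)) = Pow(Rational(71425, 9), Rational(1, 2)) = Mul(Rational(5, 3), Pow(2857, Rational(1, 2)))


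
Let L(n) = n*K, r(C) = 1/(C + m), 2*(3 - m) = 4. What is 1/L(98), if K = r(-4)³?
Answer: -27/98 ≈ -0.27551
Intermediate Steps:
m = 1 (m = 3 - ½*4 = 3 - 2 = 1)
r(C) = 1/(1 + C) (r(C) = 1/(C + 1) = 1/(1 + C))
K = -1/27 (K = (1/(1 - 4))³ = (1/(-3))³ = (-⅓)³ = -1/27 ≈ -0.037037)
L(n) = -n/27 (L(n) = n*(-1/27) = -n/27)
1/L(98) = 1/(-1/27*98) = 1/(-98/27) = -27/98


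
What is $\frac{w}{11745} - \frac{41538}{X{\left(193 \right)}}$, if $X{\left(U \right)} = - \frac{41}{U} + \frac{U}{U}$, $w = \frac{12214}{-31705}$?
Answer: $- \frac{1492635183197089}{28300517100} \approx -52742.0$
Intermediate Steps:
$w = - \frac{12214}{31705}$ ($w = 12214 \left(- \frac{1}{31705}\right) = - \frac{12214}{31705} \approx -0.38524$)
$X{\left(U \right)} = 1 - \frac{41}{U}$ ($X{\left(U \right)} = - \frac{41}{U} + 1 = 1 - \frac{41}{U}$)
$\frac{w}{11745} - \frac{41538}{X{\left(193 \right)}} = - \frac{12214}{31705 \cdot 11745} - \frac{41538}{\frac{1}{193} \left(-41 + 193\right)} = \left(- \frac{12214}{31705}\right) \frac{1}{11745} - \frac{41538}{\frac{1}{193} \cdot 152} = - \frac{12214}{372375225} - \frac{41538}{\frac{152}{193}} = - \frac{12214}{372375225} - \frac{4008417}{76} = - \frac{1492635183197089}{28300517100}$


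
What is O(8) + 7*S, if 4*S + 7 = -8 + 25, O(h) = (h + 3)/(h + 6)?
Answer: 128/7 ≈ 18.286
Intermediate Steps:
O(h) = (3 + h)/(6 + h)
S = 5/2 (S = -7/4 + (-8 + 25)/4 = -7/4 + (¼)*17 = -7/4 + 17/4 = 5/2 ≈ 2.5000)
O(8) + 7*S = (3 + 8)/(6 + 8) + 7*(5/2) = 11/14 + 35/2 = 128/7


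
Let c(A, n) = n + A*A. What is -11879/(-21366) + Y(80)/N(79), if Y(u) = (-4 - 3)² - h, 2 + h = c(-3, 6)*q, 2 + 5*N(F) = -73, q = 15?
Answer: 1298623/106830 ≈ 12.156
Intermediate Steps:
N(F) = -15 (N(F) = -⅖ + (⅕)*(-73) = -⅖ - 73/5 = -15)
c(A, n) = n + A²
h = 223 (h = -2 + (6 + (-3)²)*15 = -2 + (6 + 9)*15 = -2 + 15*15 = -2 + 225 = 223)
Y(u) = -174 (Y(u) = (-4 - 3)² - 1*223 = (-7)² - 223 = 49 - 223 = -174)
-11879/(-21366) + Y(80)/N(79) = -11879/(-21366) - 174/(-15) = -11879*(-1/21366) - 174*(-1/15) = 11879/21366 + 58/5 = 1298623/106830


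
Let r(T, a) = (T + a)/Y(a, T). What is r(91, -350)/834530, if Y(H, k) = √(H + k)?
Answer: I*√259/834530 ≈ 1.9284e-5*I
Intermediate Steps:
r(T, a) = √(T + a) (r(T, a) = (T + a)/(√(a + T)) = (T + a)/(√(T + a)) = (T + a)/√(T + a) = √(T + a))
r(91, -350)/834530 = √(91 - 350)/834530 = √(-259)*(1/834530) = (I*√259)*(1/834530) = I*√259/834530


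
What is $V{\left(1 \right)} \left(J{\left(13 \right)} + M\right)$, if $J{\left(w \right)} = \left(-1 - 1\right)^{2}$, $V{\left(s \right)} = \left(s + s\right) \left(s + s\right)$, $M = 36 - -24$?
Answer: $256$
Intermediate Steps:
$M = 60$ ($M = 36 + 24 = 60$)
$V{\left(s \right)} = 4 s^{2}$ ($V{\left(s \right)} = 2 s 2 s = 4 s^{2}$)
$J{\left(w \right)} = 4$ ($J{\left(w \right)} = \left(-2\right)^{2} = 4$)
$V{\left(1 \right)} \left(J{\left(13 \right)} + M\right) = 4 \cdot 1^{2} \left(4 + 60\right) = 4 \cdot 1 \cdot 64 = 4 \cdot 64 = 256$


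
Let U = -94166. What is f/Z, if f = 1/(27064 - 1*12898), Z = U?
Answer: -1/1333955556 ≈ -7.4965e-10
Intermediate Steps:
Z = -94166
f = 1/14166 (f = 1/(27064 - 12898) = 1/14166 ≈ 7.0592e-5)
f/Z = (1/14166)/(-94166) = (1/14166)*(-1/94166) = -1/1333955556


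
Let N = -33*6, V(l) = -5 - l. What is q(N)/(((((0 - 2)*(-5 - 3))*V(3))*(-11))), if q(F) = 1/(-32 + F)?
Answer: -1/323840 ≈ -3.0879e-6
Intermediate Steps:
N = -198
q(N)/(((((0 - 2)*(-5 - 3))*V(3))*(-11))) = 1/((-32 - 198)*(((((0 - 2)*(-5 - 3))*(-5 - 1*3))*(-11)))) = 1/((-230)*((((-2*(-8))*(-5 - 3))*(-11)))) = -1/(230*((16*(-8))*(-11))) = -1/(230*((-128*(-11)))) = -1/230/1408 = -1/230*1/1408 = -1/323840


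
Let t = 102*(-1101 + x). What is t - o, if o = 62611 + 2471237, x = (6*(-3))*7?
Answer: -2659002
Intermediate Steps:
x = -126 (x = -18*7 = -126)
o = 2533848
t = -125154 (t = 102*(-1101 - 126) = 102*(-1227) = -125154)
t - o = -125154 - 1*2533848 = -125154 - 2533848 = -2659002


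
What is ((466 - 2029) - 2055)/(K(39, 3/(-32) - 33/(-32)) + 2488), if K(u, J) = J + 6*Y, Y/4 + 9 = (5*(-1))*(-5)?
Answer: -57888/45967 ≈ -1.2593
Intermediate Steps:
Y = 64 (Y = -36 + 4*((5*(-1))*(-5)) = -36 + 4*(-5*(-5)) = -36 + 4*25 = -36 + 100 = 64)
K(u, J) = 384 + J (K(u, J) = J + 6*64 = J + 384 = 384 + J)
((466 - 2029) - 2055)/(K(39, 3/(-32) - 33/(-32)) + 2488) = ((466 - 2029) - 2055)/((384 + (3/(-32) - 33/(-32))) + 2488) = (-1563 - 2055)/((384 + (3*(-1/32) - 33*(-1/32))) + 2488) = -3618/((384 + (-3/32 + 33/32)) + 2488) = -3618/((384 + 15/16) + 2488) = -3618/(6159/16 + 2488) = -3618/45967/16 = -3618*16/45967 = -57888/45967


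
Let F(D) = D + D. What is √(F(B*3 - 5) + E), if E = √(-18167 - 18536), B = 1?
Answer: √(-4 + 17*I*√127) ≈ 9.6856 + 9.8899*I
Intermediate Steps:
F(D) = 2*D
E = 17*I*√127 (E = √(-36703) = 17*I*√127 ≈ 191.58*I)
√(F(B*3 - 5) + E) = √(2*(1*3 - 5) + 17*I*√127) = √(2*(3 - 5) + 17*I*√127) = √(2*(-2) + 17*I*√127) = √(-4 + 17*I*√127)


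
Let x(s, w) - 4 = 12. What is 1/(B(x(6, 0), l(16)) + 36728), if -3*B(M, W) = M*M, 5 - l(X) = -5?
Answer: 3/109928 ≈ 2.7291e-5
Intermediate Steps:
l(X) = 10 (l(X) = 5 - 1*(-5) = 5 + 5 = 10)
x(s, w) = 16 (x(s, w) = 4 + 12 = 16)
B(M, W) = -M**2/3 (B(M, W) = -M*M/3 = -M**2/3)
1/(B(x(6, 0), l(16)) + 36728) = 1/(-1/3*16**2 + 36728) = 1/(-1/3*256 + 36728) = 1/(-256/3 + 36728) = 1/(109928/3) = 3/109928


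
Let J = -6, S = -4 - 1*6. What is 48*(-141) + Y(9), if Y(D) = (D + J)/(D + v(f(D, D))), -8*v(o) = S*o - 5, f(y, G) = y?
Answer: -1130232/167 ≈ -6767.9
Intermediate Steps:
S = -10 (S = -4 - 6 = -10)
v(o) = 5/8 + 5*o/4 (v(o) = -(-10*o - 5)/8 = -(-5 - 10*o)/8 = 5/8 + 5*o/4)
Y(D) = (-6 + D)/(5/8 + 9*D/4) (Y(D) = (D - 6)/(D + (5/8 + 5*D/4)) = (-6 + D)/(5/8 + 9*D/4))
48*(-141) + Y(9) = 48*(-141) + 8*(-6 + 9)/(5 + 18*9) = -6768 + 8*3/(5 + 162) = -6768 + 8*3/167 = -6768 + 8*(1/167)*3 = -6768 + 24/167 = -1130232/167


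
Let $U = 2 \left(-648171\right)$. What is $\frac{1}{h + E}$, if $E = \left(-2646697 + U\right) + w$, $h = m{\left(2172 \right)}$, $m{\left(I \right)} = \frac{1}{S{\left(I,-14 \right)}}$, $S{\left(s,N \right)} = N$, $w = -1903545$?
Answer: $- \frac{14}{81852177} \approx -1.7104 \cdot 10^{-7}$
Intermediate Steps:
$m{\left(I \right)} = - \frac{1}{14}$ ($m{\left(I \right)} = \frac{1}{-14} = - \frac{1}{14}$)
$U = -1296342$
$h = - \frac{1}{14} \approx -0.071429$
$E = -5846584$ ($E = \left(-2646697 - 1296342\right) - 1903545 = -3943039 - 1903545 = -5846584$)
$\frac{1}{h + E} = \frac{1}{- \frac{1}{14} - 5846584} = \frac{1}{- \frac{81852177}{14}} = - \frac{14}{81852177}$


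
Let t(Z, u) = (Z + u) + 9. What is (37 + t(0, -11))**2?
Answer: 1225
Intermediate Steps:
t(Z, u) = 9 + Z + u
(37 + t(0, -11))**2 = (37 + (9 + 0 - 11))**2 = (37 - 2)**2 = 35**2 = 1225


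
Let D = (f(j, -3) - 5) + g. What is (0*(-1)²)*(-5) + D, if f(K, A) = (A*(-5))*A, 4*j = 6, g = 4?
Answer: -46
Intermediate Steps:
j = 3/2 (j = (¼)*6 = 3/2 ≈ 1.5000)
f(K, A) = -5*A² (f(K, A) = (-5*A)*A = -5*A²)
D = -46 (D = (-5*(-3)² - 5) + 4 = (-5*9 - 5) + 4 = (-45 - 5) + 4 = -50 + 4 = -46)
(0*(-1)²)*(-5) + D = (0*(-1)²)*(-5) - 46 = (0*1)*(-5) - 46 = 0*(-5) - 46 = 0 - 46 = -46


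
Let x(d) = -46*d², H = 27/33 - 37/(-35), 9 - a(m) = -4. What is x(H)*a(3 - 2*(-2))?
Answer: -311727832/148225 ≈ -2103.1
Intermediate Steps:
a(m) = 13 (a(m) = 9 - 1*(-4) = 9 + 4 = 13)
H = 722/385 (H = 27*(1/33) - 37*(-1/35) = 9/11 + 37/35 = 722/385 ≈ 1.8753)
x(H)*a(3 - 2*(-2)) = -46*(722/385)²*13 = -46*521284/148225*13 = -23979064/148225*13 = -311727832/148225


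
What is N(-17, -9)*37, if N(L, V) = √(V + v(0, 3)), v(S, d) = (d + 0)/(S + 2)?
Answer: 37*I*√30/2 ≈ 101.33*I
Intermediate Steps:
v(S, d) = d/(2 + S)
N(L, V) = √(3/2 + V) (N(L, V) = √(V + 3/(2 + 0)) = √(V + 3/2) = √(3/2 + V))
N(-17, -9)*37 = (√(6 + 4*(-9))/2)*37 = (√(6 - 36)/2)*37 = (√(-30)/2)*37 = ((I*√30)/2)*37 = (I*√30/2)*37 = 37*I*√30/2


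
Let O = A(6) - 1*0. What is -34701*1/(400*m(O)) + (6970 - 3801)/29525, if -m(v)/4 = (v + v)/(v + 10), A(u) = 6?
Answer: 13711331/472400 ≈ 29.025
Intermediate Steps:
O = 6 (O = 6 - 1*0 = 6 + 0 = 6)
m(v) = -8*v/(10 + v) (m(v) = -4*(v + v)/(v + 10) = -4*2*v/(10 + v) = -8*v/(10 + v))
-34701*1/(400*m(O)) + (6970 - 3801)/29525 = -34701/(400*(-8*6/(10 + 6))) + (6970 - 3801)/29525 = -34701/(400*(-8*6/16)) + 3169*(1/29525) = -34701/(400*(-8*6*1/16)) + 3169/29525 = -34701/(400*(-3)) + 3169/29525 = -34701/(-1200) + 3169/29525 = -34701*(-1/1200) + 3169/29525 = 11567/400 + 3169/29525 = 13711331/472400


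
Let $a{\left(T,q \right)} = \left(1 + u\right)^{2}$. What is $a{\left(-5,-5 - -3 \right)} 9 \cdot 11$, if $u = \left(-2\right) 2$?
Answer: $891$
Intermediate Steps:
$u = -4$
$a{\left(T,q \right)} = 9$ ($a{\left(T,q \right)} = \left(1 - 4\right)^{2} = \left(-3\right)^{2} = 9$)
$a{\left(-5,-5 - -3 \right)} 9 \cdot 11 = 9 \cdot 9 \cdot 11 = 81 \cdot 11 = 891$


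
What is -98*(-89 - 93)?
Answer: 17836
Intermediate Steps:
-98*(-89 - 93) = -98*(-182) = 17836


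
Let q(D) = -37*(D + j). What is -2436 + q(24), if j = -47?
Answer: -1585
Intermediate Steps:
q(D) = 1739 - 37*D (q(D) = -37*(D - 47) = -37*(-47 + D) = 1739 - 37*D)
-2436 + q(24) = -2436 + (1739 - 37*24) = -2436 + (1739 - 888) = -2436 + 851 = -1585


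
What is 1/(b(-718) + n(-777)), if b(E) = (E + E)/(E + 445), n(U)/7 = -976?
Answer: -273/1863700 ≈ -0.00014648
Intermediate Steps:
n(U) = -6832 (n(U) = 7*(-976) = -6832)
b(E) = 2*E/(445 + E) (b(E) = (2*E)/(445 + E) = 2*E/(445 + E))
1/(b(-718) + n(-777)) = 1/(2*(-718)/(445 - 718) - 6832) = 1/(2*(-718)/(-273) - 6832) = 1/(2*(-718)*(-1/273) - 6832) = 1/(1436/273 - 6832) = 1/(-1863700/273) = -273/1863700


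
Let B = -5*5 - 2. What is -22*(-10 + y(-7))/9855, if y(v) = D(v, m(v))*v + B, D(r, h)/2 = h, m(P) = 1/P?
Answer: 154/1971 ≈ 0.078133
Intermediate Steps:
m(P) = 1/P
D(r, h) = 2*h
B = -27 (B = -25 - 2 = -27)
y(v) = -25 (y(v) = (2/v)*v - 27 = 2 - 27 = -25)
-22*(-10 + y(-7))/9855 = -22*(-10 - 25)/9855 = -22*(-35)*(1/9855) = 770*(1/9855) = 154/1971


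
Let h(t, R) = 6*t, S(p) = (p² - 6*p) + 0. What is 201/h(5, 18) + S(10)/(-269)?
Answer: 17623/2690 ≈ 6.5513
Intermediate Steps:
S(p) = p² - 6*p
201/h(5, 18) + S(10)/(-269) = 201/((6*5)) + (10*(-6 + 10))/(-269) = 201/30 + (10*4)*(-1/269) = 201*(1/30) + 40*(-1/269) = 67/10 - 40/269 = 17623/2690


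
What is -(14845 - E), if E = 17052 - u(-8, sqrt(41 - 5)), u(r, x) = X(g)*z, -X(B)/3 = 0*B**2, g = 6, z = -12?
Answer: 2207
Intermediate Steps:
X(B) = 0 (X(B) = -0*B**2 = -3*0 = 0)
u(r, x) = 0 (u(r, x) = 0*(-12) = 0)
E = 17052 (E = 17052 - 1*0 = 17052 + 0 = 17052)
-(14845 - E) = -(14845 - 1*17052) = -(14845 - 17052) = -1*(-2207) = 2207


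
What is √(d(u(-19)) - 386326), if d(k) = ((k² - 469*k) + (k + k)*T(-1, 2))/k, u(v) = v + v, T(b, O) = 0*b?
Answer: I*√386833 ≈ 621.96*I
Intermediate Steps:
T(b, O) = 0
u(v) = 2*v
d(k) = (k² - 469*k)/k (d(k) = ((k² - 469*k) + (k + k)*0)/k = ((k² - 469*k) + (2*k)*0)/k = ((k² - 469*k) + 0)/k = (k² - 469*k)/k)
√(d(u(-19)) - 386326) = √((-469 + 2*(-19)) - 386326) = √((-469 - 38) - 386326) = √(-507 - 386326) = √(-386833) = I*√386833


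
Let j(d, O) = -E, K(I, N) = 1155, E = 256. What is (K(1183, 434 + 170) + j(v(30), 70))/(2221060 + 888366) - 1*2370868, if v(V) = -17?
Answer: -7372038600869/3109426 ≈ -2.3709e+6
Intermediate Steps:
j(d, O) = -256 (j(d, O) = -1*256 = -256)
(K(1183, 434 + 170) + j(v(30), 70))/(2221060 + 888366) - 1*2370868 = (1155 - 256)/(2221060 + 888366) - 1*2370868 = 899/3109426 - 2370868 = -7372038600869/3109426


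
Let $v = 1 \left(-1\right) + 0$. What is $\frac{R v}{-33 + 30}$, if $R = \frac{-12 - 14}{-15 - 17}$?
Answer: $\frac{13}{48} \approx 0.27083$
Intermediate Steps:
$R = \frac{13}{16}$ ($R = - \frac{26}{-32} = \left(-26\right) \left(- \frac{1}{32}\right) = \frac{13}{16} \approx 0.8125$)
$v = -1$ ($v = -1 + 0 = -1$)
$\frac{R v}{-33 + 30} = \frac{\frac{13}{16} \left(-1\right)}{-33 + 30} = - \frac{13}{16 \left(-3\right)} = \left(- \frac{13}{16}\right) \left(- \frac{1}{3}\right) = \frac{13}{48}$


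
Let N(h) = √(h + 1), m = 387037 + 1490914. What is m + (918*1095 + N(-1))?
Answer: 2883161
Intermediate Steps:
m = 1877951
N(h) = √(1 + h)
m + (918*1095 + N(-1)) = 1877951 + (918*1095 + √(1 - 1)) = 1877951 + (1005210 + √0) = 1877951 + (1005210 + 0) = 1877951 + 1005210 = 2883161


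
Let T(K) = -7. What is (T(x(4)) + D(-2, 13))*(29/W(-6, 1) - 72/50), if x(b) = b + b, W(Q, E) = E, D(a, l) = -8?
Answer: -2067/5 ≈ -413.40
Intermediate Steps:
x(b) = 2*b
(T(x(4)) + D(-2, 13))*(29/W(-6, 1) - 72/50) = (-7 - 8)*(29/1 - 72/50) = -15*(29*1 - 72*1/50) = -15*(29 - 36/25) = -15*689/25 = -2067/5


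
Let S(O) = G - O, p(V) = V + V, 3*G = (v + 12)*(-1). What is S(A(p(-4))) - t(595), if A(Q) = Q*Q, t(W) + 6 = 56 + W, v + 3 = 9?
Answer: -715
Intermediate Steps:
v = 6 (v = -3 + 9 = 6)
t(W) = 50 + W (t(W) = -6 + (56 + W) = 50 + W)
G = -6 (G = ((6 + 12)*(-1))/3 = (18*(-1))/3 = (1/3)*(-18) = -6)
p(V) = 2*V
A(Q) = Q**2
S(O) = -6 - O
S(A(p(-4))) - t(595) = (-6 - (2*(-4))**2) - (50 + 595) = (-6 - 1*(-8)**2) - 1*645 = (-6 - 1*64) - 645 = (-6 - 64) - 645 = -70 - 645 = -715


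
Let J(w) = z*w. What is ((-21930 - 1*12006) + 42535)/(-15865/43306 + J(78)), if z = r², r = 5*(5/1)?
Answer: 372388294/2111151635 ≈ 0.17639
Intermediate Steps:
r = 25 (r = 5*(5*1) = 5*5 = 25)
z = 625 (z = 25² = 625)
J(w) = 625*w
((-21930 - 1*12006) + 42535)/(-15865/43306 + J(78)) = ((-21930 - 1*12006) + 42535)/(-15865/43306 + 625*78) = ((-21930 - 12006) + 42535)/(-15865*1/43306 + 48750) = (-33936 + 42535)/(-15865/43306 + 48750) = 8599/(2111151635/43306) = 8599*(43306/2111151635) = 372388294/2111151635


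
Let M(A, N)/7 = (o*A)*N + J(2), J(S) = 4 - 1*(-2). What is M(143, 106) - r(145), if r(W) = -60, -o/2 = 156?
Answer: -33104970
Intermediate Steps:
o = -312 (o = -2*156 = -312)
J(S) = 6 (J(S) = 4 + 2 = 6)
M(A, N) = 42 - 2184*A*N (M(A, N) = 7*((-312*A)*N + 6) = 7*(-312*A*N + 6) = 7*(6 - 312*A*N) = 42 - 2184*A*N)
M(143, 106) - r(145) = (42 - 2184*143*106) - 1*(-60) = (42 - 33105072) + 60 = -33105030 + 60 = -33104970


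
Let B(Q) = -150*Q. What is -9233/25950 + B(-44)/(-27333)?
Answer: -15690207/26270050 ≈ -0.59727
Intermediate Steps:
-9233/25950 + B(-44)/(-27333) = -9233/25950 - 150*(-44)/(-27333) = -9233*1/25950 + 6600*(-1/27333) = -9233/25950 - 2200/9111 = -15690207/26270050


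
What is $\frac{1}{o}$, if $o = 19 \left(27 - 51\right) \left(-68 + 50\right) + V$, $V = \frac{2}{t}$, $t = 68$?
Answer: $\frac{34}{279073} \approx 0.00012183$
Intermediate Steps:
$V = \frac{1}{34}$ ($V = \frac{2}{68} = 2 \cdot \frac{1}{68} = \frac{1}{34} \approx 0.029412$)
$o = \frac{279073}{34}$ ($o = 19 \left(27 - 51\right) \left(-68 + 50\right) + \frac{1}{34} = 19 \left(\left(-24\right) \left(-18\right)\right) + \frac{1}{34} = 19 \cdot 432 + \frac{1}{34} = 8208 + \frac{1}{34} = \frac{279073}{34} \approx 8208.0$)
$\frac{1}{o} = \frac{1}{\frac{279073}{34}} = \frac{34}{279073}$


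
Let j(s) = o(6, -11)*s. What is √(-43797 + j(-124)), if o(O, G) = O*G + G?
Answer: I*√34249 ≈ 185.06*I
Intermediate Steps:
o(O, G) = G + G*O (o(O, G) = G*O + G = G + G*O)
j(s) = -77*s (j(s) = (-11*(1 + 6))*s = (-11*7)*s = -77*s)
√(-43797 + j(-124)) = √(-43797 - 77*(-124)) = √(-43797 + 9548) = √(-34249) = I*√34249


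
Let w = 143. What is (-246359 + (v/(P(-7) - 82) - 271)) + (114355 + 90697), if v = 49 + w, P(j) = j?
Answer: -3700634/89 ≈ -41580.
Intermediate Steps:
v = 192 (v = 49 + 143 = 192)
(-246359 + (v/(P(-7) - 82) - 271)) + (114355 + 90697) = (-246359 + (192/(-7 - 82) - 271)) + (114355 + 90697) = (-246359 + (192/(-89) - 271)) + 205052 = (-246359 + (192*(-1/89) - 271)) + 205052 = (-246359 + (-192/89 - 271)) + 205052 = (-246359 - 24311/89) + 205052 = -21950262/89 + 205052 = -3700634/89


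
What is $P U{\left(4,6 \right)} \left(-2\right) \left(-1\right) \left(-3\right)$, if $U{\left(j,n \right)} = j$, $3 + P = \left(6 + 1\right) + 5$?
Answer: $-216$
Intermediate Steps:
$P = 9$ ($P = -3 + \left(\left(6 + 1\right) + 5\right) = -3 + \left(7 + 5\right) = -3 + 12 = 9$)
$P U{\left(4,6 \right)} \left(-2\right) \left(-1\right) \left(-3\right) = 9 \cdot 4 \left(-2\right) \left(-1\right) \left(-3\right) = 36 \cdot 2 \left(-3\right) = 36 \left(-6\right) = -216$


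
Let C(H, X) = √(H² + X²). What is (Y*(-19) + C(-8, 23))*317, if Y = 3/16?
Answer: -18069/16 + 317*√593 ≈ 6590.1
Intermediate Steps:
Y = 3/16 (Y = 3*(1/16) = 3/16 ≈ 0.18750)
(Y*(-19) + C(-8, 23))*317 = ((3/16)*(-19) + √((-8)² + 23²))*317 = (-57/16 + √(64 + 529))*317 = (-57/16 + √593)*317 = -18069/16 + 317*√593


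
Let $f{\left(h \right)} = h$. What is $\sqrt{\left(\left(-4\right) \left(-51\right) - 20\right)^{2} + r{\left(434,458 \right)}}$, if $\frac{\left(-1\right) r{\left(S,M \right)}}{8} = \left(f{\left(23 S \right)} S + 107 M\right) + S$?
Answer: $4 i \sqrt{2188698} \approx 5917.7 i$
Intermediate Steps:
$r{\left(S,M \right)} = - 856 M - 184 S^{2} - 8 S$ ($r{\left(S,M \right)} = - 8 \left(\left(23 S S + 107 M\right) + S\right) = - 8 \left(\left(23 S^{2} + 107 M\right) + S\right) = - 8 \left(S + 23 S^{2} + 107 M\right) = - 856 M - 184 S^{2} - 8 S$)
$\sqrt{\left(\left(-4\right) \left(-51\right) - 20\right)^{2} + r{\left(434,458 \right)}} = \sqrt{\left(\left(-4\right) \left(-51\right) - 20\right)^{2} - \left(395520 + 34657504\right)} = \sqrt{\left(204 - 20\right)^{2} - 35053024} = \sqrt{184^{2} - 35053024} = \sqrt{33856 - 35053024} = \sqrt{-35019168} = 4 i \sqrt{2188698}$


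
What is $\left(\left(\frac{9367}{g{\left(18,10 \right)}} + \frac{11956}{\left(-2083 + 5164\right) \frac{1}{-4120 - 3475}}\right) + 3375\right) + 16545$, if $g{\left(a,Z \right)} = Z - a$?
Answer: $- \frac{264318127}{24648} \approx -10724.0$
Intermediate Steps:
$\left(\left(\frac{9367}{g{\left(18,10 \right)}} + \frac{11956}{\left(-2083 + 5164\right) \frac{1}{-4120 - 3475}}\right) + 3375\right) + 16545 = \left(\left(\frac{9367}{10 - 18} + \frac{11956}{\left(-2083 + 5164\right) \frac{1}{-4120 - 3475}}\right) + 3375\right) + 16545 = \left(\left(\frac{9367}{10 - 18} + \frac{11956}{3081 \frac{1}{-7595}}\right) + 3375\right) + 16545 = \left(\left(\frac{9367}{-8} + \frac{11956}{3081 \left(- \frac{1}{7595}\right)}\right) + 3375\right) + 16545 = \left(\left(9367 \left(- \frac{1}{8}\right) + \frac{11956}{- \frac{3081}{7595}}\right) + 3375\right) + 16545 = \left(\left(- \frac{9367}{8} + 11956 \left(- \frac{7595}{3081}\right)\right) + 3375\right) + 16545 = \left(\left(- \frac{9367}{8} - \frac{90805820}{3081}\right) + 3375\right) + 16545 = \left(- \frac{755306287}{24648} + 3375\right) + 16545 = - \frac{672119287}{24648} + 16545 = - \frac{264318127}{24648}$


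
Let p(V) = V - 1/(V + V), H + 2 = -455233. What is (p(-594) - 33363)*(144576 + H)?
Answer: 4177422770995/396 ≈ 1.0549e+10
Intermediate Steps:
H = -455235 (H = -2 - 455233 = -455235)
p(V) = V - 1/(2*V)
(p(-594) - 33363)*(144576 + H) = ((-594 - 1/2/(-594)) - 33363)*(144576 - 455235) = ((-594 - 1/2*(-1/594)) - 33363)*(-310659) = ((-594 + 1/1188) - 33363)*(-310659) = (-705671/1188 - 33363)*(-310659) = -40340915/1188*(-310659) = 4177422770995/396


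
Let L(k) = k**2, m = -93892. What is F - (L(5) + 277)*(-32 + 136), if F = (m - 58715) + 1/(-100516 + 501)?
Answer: -18404260226/100015 ≈ -1.8402e+5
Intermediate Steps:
F = -15262989106/100015 (F = (-93892 - 58715) + 1/(-100516 + 501) = -152607 + 1/(-100015) = -152607 - 1/100015 = -15262989106/100015 ≈ -1.5261e+5)
F - (L(5) + 277)*(-32 + 136) = -15262989106/100015 - (5**2 + 277)*(-32 + 136) = -15262989106/100015 - (25 + 277)*104 = -15262989106/100015 - 302*104 = -15262989106/100015 - 1*31408 = -15262989106/100015 - 31408 = -18404260226/100015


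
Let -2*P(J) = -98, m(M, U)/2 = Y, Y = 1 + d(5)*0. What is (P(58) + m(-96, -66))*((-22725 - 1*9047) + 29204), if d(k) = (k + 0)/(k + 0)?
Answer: -130968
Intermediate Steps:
d(k) = 1 (d(k) = k/k = 1)
Y = 1 (Y = 1 + 1*0 = 1 + 0 = 1)
m(M, U) = 2 (m(M, U) = 2*1 = 2)
P(J) = 49 (P(J) = -1/2*(-98) = 49)
(P(58) + m(-96, -66))*((-22725 - 1*9047) + 29204) = (49 + 2)*((-22725 - 1*9047) + 29204) = 51*((-22725 - 9047) + 29204) = 51*(-31772 + 29204) = 51*(-2568) = -130968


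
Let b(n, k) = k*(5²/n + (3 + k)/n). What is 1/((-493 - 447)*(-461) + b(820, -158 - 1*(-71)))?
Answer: 820/355343933 ≈ 2.3076e-6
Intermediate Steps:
b(n, k) = k*(25/n + (3 + k)/n)
1/((-493 - 447)*(-461) + b(820, -158 - 1*(-71))) = 1/((-493 - 447)*(-461) + (-158 - 1*(-71))*(28 + (-158 - 1*(-71)))/820) = 1/(-940*(-461) + (-158 + 71)*(1/820)*(28 + (-158 + 71))) = 1/(433340 - 87*1/820*(28 - 87)) = 1/(433340 - 87*1/820*(-59)) = 1/(433340 + 5133/820) = 1/(355343933/820) = 820/355343933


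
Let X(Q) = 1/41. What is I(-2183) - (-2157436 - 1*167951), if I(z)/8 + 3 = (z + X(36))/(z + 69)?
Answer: 14396373477/6191 ≈ 2.3254e+6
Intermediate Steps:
X(Q) = 1/41
I(z) = -24 + 8*(1/41 + z)/(69 + z) (I(z) = -24 + 8*((z + 1/41)/(z + 69)) = -24 + 8*((1/41 + z)/(69 + z)) = -24 + 8*(1/41 + z)/(69 + z))
I(-2183) - (-2157436 - 1*167951) = 16*(-4243 - 41*(-2183))/(41*(69 - 2183)) - (-2157436 - 1*167951) = (16/41)*(-4243 + 89503)/(-2114) - (-2157436 - 167951) = (16/41)*(-1/2114)*85260 - 1*(-2325387) = -97440/6191 + 2325387 = 14396373477/6191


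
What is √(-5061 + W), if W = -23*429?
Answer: 4*I*√933 ≈ 122.18*I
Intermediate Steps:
W = -9867
√(-5061 + W) = √(-5061 - 9867) = √(-14928) = 4*I*√933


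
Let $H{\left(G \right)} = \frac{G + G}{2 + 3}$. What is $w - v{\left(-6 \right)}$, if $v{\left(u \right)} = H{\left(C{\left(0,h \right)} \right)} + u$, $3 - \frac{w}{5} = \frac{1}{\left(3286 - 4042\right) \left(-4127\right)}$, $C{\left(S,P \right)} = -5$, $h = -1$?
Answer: $\frac{71760271}{3120012} \approx 23.0$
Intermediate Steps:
$H{\left(G \right)} = \frac{2 G}{5}$
$w = \frac{46800175}{3120012}$ ($w = 15 - 5 \frac{1}{\left(3286 - 4042\right) \left(-4127\right)} = 15 - 5 \frac{1}{-756} \left(- \frac{1}{4127}\right) = 15 - 5 \left(\left(- \frac{1}{756}\right) \left(- \frac{1}{4127}\right)\right) = 15 - \frac{5}{3120012} = \frac{46800175}{3120012} \approx 15.0$)
$v{\left(u \right)} = -2 + u$ ($v{\left(u \right)} = \frac{2}{5} \left(-5\right) + u = -2 + u$)
$w - v{\left(-6 \right)} = \frac{46800175}{3120012} - \left(-2 - 6\right) = \frac{46800175}{3120012} - -8 = \frac{46800175}{3120012} + 8 = \frac{71760271}{3120012}$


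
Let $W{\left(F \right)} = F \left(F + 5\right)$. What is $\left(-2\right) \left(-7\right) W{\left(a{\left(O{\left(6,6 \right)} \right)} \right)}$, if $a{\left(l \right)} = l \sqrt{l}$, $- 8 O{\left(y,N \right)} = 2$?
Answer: $\frac{7 i \left(-40 + i\right)}{32} \approx -0.21875 - 8.75 i$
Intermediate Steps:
$O{\left(y,N \right)} = - \frac{1}{4}$ ($O{\left(y,N \right)} = \left(- \frac{1}{8}\right) 2 = - \frac{1}{4}$)
$a{\left(l \right)} = l^{\frac{3}{2}}$
$W{\left(F \right)} = F \left(5 + F\right)$
$\left(-2\right) \left(-7\right) W{\left(a{\left(O{\left(6,6 \right)} \right)} \right)} = \left(-2\right) \left(-7\right) \left(- \frac{1}{4}\right)^{\frac{3}{2}} \left(5 + \left(- \frac{1}{4}\right)^{\frac{3}{2}}\right) = 14 - \frac{i}{8} \left(5 - \frac{i}{8}\right) = 14 \left(- \frac{i \left(5 - \frac{i}{8}\right)}{8}\right) = - \frac{7 i \left(5 - \frac{i}{8}\right)}{4}$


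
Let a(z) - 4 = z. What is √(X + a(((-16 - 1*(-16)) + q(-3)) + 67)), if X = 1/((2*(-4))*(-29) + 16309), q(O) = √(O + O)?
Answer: √(19425948892 + 273604681*I*√6)/16541 ≈ 8.4274 + 0.14533*I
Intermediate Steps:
q(O) = √2*√O (q(O) = √(2*O) = √2*√O)
a(z) = 4 + z
X = 1/16541 (X = 1/(-8*(-29) + 16309) = 1/(232 + 16309) = 1/16541 ≈ 6.0456e-5)
√(X + a(((-16 - 1*(-16)) + q(-3)) + 67)) = √(1/16541 + (4 + (((-16 - 1*(-16)) + √2*√(-3)) + 67))) = √(1/16541 + (4 + (((-16 + 16) + √2*(I*√3)) + 67))) = √(1/16541 + (4 + ((0 + I*√6) + 67))) = √(1/16541 + (4 + (I*√6 + 67))) = √(1/16541 + (4 + (67 + I*√6))) = √(1/16541 + (71 + I*√6)) = √(1174412/16541 + I*√6)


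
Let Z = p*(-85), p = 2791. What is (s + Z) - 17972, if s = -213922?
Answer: -469129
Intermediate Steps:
Z = -237235 (Z = 2791*(-85) = -237235)
(s + Z) - 17972 = (-213922 - 237235) - 17972 = -451157 - 17972 = -469129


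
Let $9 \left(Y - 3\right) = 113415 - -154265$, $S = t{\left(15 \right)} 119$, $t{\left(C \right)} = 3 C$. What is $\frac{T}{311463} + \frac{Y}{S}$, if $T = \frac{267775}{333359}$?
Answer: $\frac{3088417940029616}{556004264032035} \approx 5.5547$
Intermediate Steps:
$T = \frac{267775}{333359}$ ($T = 267775 \cdot \frac{1}{333359} = \frac{267775}{333359} \approx 0.80326$)
$S = 5355$ ($S = 3 \cdot 15 \cdot 119 = 45 \cdot 119 = 5355$)
$Y = \frac{267707}{9}$ ($Y = 3 + \frac{113415 - -154265}{9} = 3 + \frac{113415 + 154265}{9} = 3 + \frac{1}{9} \cdot 267680 = 3 + \frac{267680}{9} = \frac{267707}{9} \approx 29745.0$)
$\frac{T}{311463} + \frac{Y}{S} = \frac{267775}{333359 \cdot 311463} + \frac{267707}{9 \cdot 5355} = \frac{267775}{333359} \cdot \frac{1}{311463} + \frac{267707}{9} \cdot \frac{1}{5355} = \frac{267775}{103828994217} + \frac{267707}{48195} = \frac{3088417940029616}{556004264032035}$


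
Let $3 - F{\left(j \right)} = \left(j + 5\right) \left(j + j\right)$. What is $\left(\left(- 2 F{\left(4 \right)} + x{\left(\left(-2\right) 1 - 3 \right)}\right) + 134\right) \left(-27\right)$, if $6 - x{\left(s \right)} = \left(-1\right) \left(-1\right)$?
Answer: $-7479$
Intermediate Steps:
$x{\left(s \right)} = 5$ ($x{\left(s \right)} = 6 - \left(-1\right) \left(-1\right) = 6 - 1 = 5$)
$F{\left(j \right)} = 3 - 2 j \left(5 + j\right)$ ($F{\left(j \right)} = 3 - \left(j + 5\right) \left(j + j\right) = 3 - \left(5 + j\right) 2 j = 3 - 2 j \left(5 + j\right)$)
$\left(\left(- 2 F{\left(4 \right)} + x{\left(\left(-2\right) 1 - 3 \right)}\right) + 134\right) \left(-27\right) = \left(\left(- 2 \left(3 - 40 - 2 \cdot 4^{2}\right) + 5\right) + 134\right) \left(-27\right) = \left(\left(- 2 \left(3 - 40 - 32\right) + 5\right) + 134\right) \left(-27\right) = \left(\left(\left(-2\right) \left(-69\right) + 5\right) + 134\right) \left(-27\right) = \left(\left(138 + 5\right) + 134\right) \left(-27\right) = \left(143 + 134\right) \left(-27\right) = 277 \left(-27\right) = -7479$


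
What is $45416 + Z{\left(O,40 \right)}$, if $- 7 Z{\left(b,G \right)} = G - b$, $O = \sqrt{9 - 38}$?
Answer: $\frac{317872}{7} + \frac{i \sqrt{29}}{7} \approx 45410.0 + 0.76931 i$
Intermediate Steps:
$O = i \sqrt{29}$ ($O = \sqrt{-29} = i \sqrt{29} \approx 5.3852 i$)
$Z{\left(b,G \right)} = - \frac{G}{7} + \frac{b}{7}$ ($Z{\left(b,G \right)} = - \frac{G - b}{7} = - \frac{G}{7} + \frac{b}{7}$)
$45416 + Z{\left(O,40 \right)} = 45416 + \left(\left(- \frac{1}{7}\right) 40 + \frac{i \sqrt{29}}{7}\right) = 45416 - \left(\frac{40}{7} - \frac{i \sqrt{29}}{7}\right) = \frac{317872}{7} + \frac{i \sqrt{29}}{7}$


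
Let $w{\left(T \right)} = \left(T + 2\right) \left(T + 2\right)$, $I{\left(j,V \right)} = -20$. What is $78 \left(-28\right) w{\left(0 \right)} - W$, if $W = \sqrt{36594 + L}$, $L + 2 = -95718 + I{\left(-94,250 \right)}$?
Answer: $-8736 - i \sqrt{59146} \approx -8736.0 - 243.2 i$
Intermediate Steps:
$L = -95740$ ($L = -2 - 95738 = -95740$)
$w{\left(T \right)} = \left(2 + T\right)^{2}$ ($w{\left(T \right)} = \left(2 + T\right) \left(2 + T\right) = \left(2 + T\right)^{2}$)
$W = i \sqrt{59146}$ ($W = \sqrt{36594 - 95740} = \sqrt{-59146} = i \sqrt{59146} \approx 243.2 i$)
$78 \left(-28\right) w{\left(0 \right)} - W = 78 \left(-28\right) \left(2 + 0\right)^{2} - i \sqrt{59146} = - 2184 \cdot 2^{2} - i \sqrt{59146} = \left(-2184\right) 4 - i \sqrt{59146} = -8736 - i \sqrt{59146}$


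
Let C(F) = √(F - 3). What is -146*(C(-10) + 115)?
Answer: -16790 - 146*I*√13 ≈ -16790.0 - 526.41*I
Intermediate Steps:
C(F) = √(-3 + F)
-146*(C(-10) + 115) = -146*(√(-3 - 10) + 115) = -146*(√(-13) + 115) = -146*(I*√13 + 115) = -146*(115 + I*√13) = -16790 - 146*I*√13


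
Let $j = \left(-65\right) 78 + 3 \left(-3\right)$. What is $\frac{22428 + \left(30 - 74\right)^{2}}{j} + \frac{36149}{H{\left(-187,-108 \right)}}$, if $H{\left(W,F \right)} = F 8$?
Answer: $- \frac{68217089}{1462752} \approx -46.636$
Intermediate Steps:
$H{\left(W,F \right)} = 8 F$
$j = -5079$ ($j = -5070 - 9 = -5079$)
$\frac{22428 + \left(30 - 74\right)^{2}}{j} + \frac{36149}{H{\left(-187,-108 \right)}} = \frac{22428 + \left(30 - 74\right)^{2}}{-5079} + \frac{36149}{8 \left(-108\right)} = \left(22428 + \left(-44\right)^{2}\right) \left(- \frac{1}{5079}\right) + \frac{36149}{-864} = \left(22428 + 1936\right) \left(- \frac{1}{5079}\right) + 36149 \left(- \frac{1}{864}\right) = 24364 \left(- \frac{1}{5079}\right) - \frac{36149}{864} = - \frac{24364}{5079} - \frac{36149}{864} = - \frac{68217089}{1462752}$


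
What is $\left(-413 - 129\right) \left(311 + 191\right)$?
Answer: $-272084$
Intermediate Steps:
$\left(-413 - 129\right) \left(311 + 191\right) = \left(-542\right) 502 = -272084$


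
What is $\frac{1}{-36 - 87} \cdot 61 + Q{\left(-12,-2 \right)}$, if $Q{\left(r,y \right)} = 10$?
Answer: $\frac{1169}{123} \approx 9.5041$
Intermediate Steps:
$\frac{1}{-36 - 87} \cdot 61 + Q{\left(-12,-2 \right)} = \frac{1}{-36 - 87} \cdot 61 + 10 = \frac{1}{-123} \cdot 61 + 10 = \left(- \frac{1}{123}\right) 61 + 10 = - \frac{61}{123} + 10 = \frac{1169}{123}$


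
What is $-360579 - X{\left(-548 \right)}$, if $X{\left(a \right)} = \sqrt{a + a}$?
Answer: $-360579 - 2 i \sqrt{274} \approx -3.6058 \cdot 10^{5} - 33.106 i$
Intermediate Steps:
$X{\left(a \right)} = \sqrt{2} \sqrt{a}$ ($X{\left(a \right)} = \sqrt{2 a} = \sqrt{2} \sqrt{a}$)
$-360579 - X{\left(-548 \right)} = -360579 - \sqrt{2} \sqrt{-548} = -360579 - \sqrt{2} \cdot 2 i \sqrt{137} = -360579 - 2 i \sqrt{274}$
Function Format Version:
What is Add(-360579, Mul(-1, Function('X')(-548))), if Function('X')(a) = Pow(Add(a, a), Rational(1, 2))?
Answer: Add(-360579, Mul(-2, I, Pow(274, Rational(1, 2)))) ≈ Add(-3.6058e+5, Mul(-33.106, I))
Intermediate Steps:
Function('X')(a) = Mul(Pow(2, Rational(1, 2)), Pow(a, Rational(1, 2))) (Function('X')(a) = Pow(Mul(2, a), Rational(1, 2)) = Mul(Pow(2, Rational(1, 2)), Pow(a, Rational(1, 2))))
Add(-360579, Mul(-1, Function('X')(-548))) = Add(-360579, Mul(-1, Mul(Pow(2, Rational(1, 2)), Pow(-548, Rational(1, 2))))) = Add(-360579, Mul(-1, Mul(Pow(2, Rational(1, 2)), Mul(2, I, Pow(137, Rational(1, 2)))))) = Add(-360579, Mul(-1, Mul(2, I, Pow(274, Rational(1, 2))))) = Add(-360579, Mul(-2, I, Pow(274, Rational(1, 2))))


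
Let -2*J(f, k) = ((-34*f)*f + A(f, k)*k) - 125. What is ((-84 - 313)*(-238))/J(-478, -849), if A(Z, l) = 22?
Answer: 188972/7787259 ≈ 0.024267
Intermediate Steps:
J(f, k) = 125/2 - 11*k + 17*f² (J(f, k) = -(((-34*f)*f + 22*k) - 125)/2 = -((-34*f² + 22*k) - 125)/2 = -(-125 - 34*f² + 22*k)/2 = 125/2 - 11*k + 17*f²)
((-84 - 313)*(-238))/J(-478, -849) = ((-84 - 313)*(-238))/(125/2 - 11*(-849) + 17*(-478)²) = (-397*(-238))/(125/2 + 9339 + 17*228484) = 94486/(125/2 + 9339 + 3884228) = 94486/(7787259/2) = 94486*(2/7787259) = 188972/7787259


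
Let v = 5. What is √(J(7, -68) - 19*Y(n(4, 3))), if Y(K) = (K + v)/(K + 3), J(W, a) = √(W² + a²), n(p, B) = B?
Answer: √(-228 + 9*√4673)/3 ≈ 6.5594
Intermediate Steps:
Y(K) = (5 + K)/(3 + K) (Y(K) = (K + 5)/(K + 3) = (5 + K)/(3 + K))
√(J(7, -68) - 19*Y(n(4, 3))) = √(√(7² + (-68)²) - 19*(5 + 3)/(3 + 3)) = √(√(49 + 4624) - 19*8/6) = √(√4673 - 19*8/6) = √(√4673 - 19*4/3) = √(√4673 - 76/3) = √(-76/3 + √4673)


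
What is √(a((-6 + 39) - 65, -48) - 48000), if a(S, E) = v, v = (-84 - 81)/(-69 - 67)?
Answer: 3*I*√24660710/68 ≈ 219.09*I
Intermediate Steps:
v = 165/136 (v = -165/(-136) = -165*(-1/136) = 165/136 ≈ 1.2132)
a(S, E) = 165/136
√(a((-6 + 39) - 65, -48) - 48000) = √(165/136 - 48000) = √(-6527835/136) = 3*I*√24660710/68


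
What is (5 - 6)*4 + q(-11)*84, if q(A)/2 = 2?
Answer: 332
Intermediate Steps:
q(A) = 4 (q(A) = 2*2 = 4)
(5 - 6)*4 + q(-11)*84 = (5 - 6)*4 + 4*84 = -1*4 + 336 = -4 + 336 = 332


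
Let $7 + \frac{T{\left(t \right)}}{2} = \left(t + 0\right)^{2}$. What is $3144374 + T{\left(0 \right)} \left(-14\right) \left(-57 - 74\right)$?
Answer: $3118698$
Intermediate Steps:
$T{\left(t \right)} = -14 + 2 t^{2}$ ($T{\left(t \right)} = -14 + 2 \left(t + 0\right)^{2} = -14 + 2 t^{2}$)
$3144374 + T{\left(0 \right)} \left(-14\right) \left(-57 - 74\right) = 3144374 + \left(-14 + 2 \cdot 0^{2}\right) \left(-14\right) \left(-57 - 74\right) = 3144374 + \left(-14 + 2 \cdot 0\right) \left(-14\right) \left(-131\right) = 3144374 + \left(-14 + 0\right) \left(-14\right) \left(-131\right) = 3144374 + \left(-14\right) \left(-14\right) \left(-131\right) = 3144374 + 196 \left(-131\right) = 3144374 - 25676 = 3118698$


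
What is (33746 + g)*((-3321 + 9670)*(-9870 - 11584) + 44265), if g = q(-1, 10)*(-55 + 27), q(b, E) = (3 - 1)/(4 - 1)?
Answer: -13777667707942/3 ≈ -4.5926e+12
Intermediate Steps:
q(b, E) = 2/3
g = -56/3 (g = 2*(-55 + 27)/3 = (2/3)*(-28) = -56/3 ≈ -18.667)
(33746 + g)*((-3321 + 9670)*(-9870 - 11584) + 44265) = (33746 - 56/3)*((-3321 + 9670)*(-9870 - 11584) + 44265) = 101182*(6349*(-21454) + 44265)/3 = 101182*(-136211446 + 44265)/3 = (101182/3)*(-136167181) = -13777667707942/3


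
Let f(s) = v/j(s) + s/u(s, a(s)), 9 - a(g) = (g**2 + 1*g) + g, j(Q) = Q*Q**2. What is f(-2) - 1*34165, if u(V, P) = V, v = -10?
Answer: -136651/4 ≈ -34163.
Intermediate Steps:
j(Q) = Q**3
a(g) = 9 - g**2 - 2*g (a(g) = 9 - ((g**2 + 1*g) + g) = 9 - ((g**2 + g) + g) = 9 - ((g + g**2) + g) = 9 - (g**2 + 2*g) = 9 + (-g**2 - 2*g) = 9 - g**2 - 2*g)
f(s) = 1 - 10/s**3 (f(s) = -10/s**3 + s/s = -10/s**3 + 1 = 1 - 10/s**3)
f(-2) - 1*34165 = (1 - 10/(-2)**3) - 1*34165 = (1 - 10*(-1/8)) - 34165 = (1 + 5/4) - 34165 = 9/4 - 34165 = -136651/4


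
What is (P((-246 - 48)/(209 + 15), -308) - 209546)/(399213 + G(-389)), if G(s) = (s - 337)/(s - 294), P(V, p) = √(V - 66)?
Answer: -143119918/272663205 + 683*I*√1077/1090652820 ≈ -0.5249 + 2.0551e-5*I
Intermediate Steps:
P(V, p) = √(-66 + V)
G(s) = (-337 + s)/(-294 + s)
(P((-246 - 48)/(209 + 15), -308) - 209546)/(399213 + G(-389)) = (√(-66 + (-246 - 48)/(209 + 15)) - 209546)/(399213 + (-337 - 389)/(-294 - 389)) = (√(-66 - 294/224) - 209546)/(399213 - 726/(-683)) = (√(-66 - 294*1/224) - 209546)/(399213 - 1/683*(-726)) = (√(-66 - 21/16) - 209546)/(399213 + 726/683) = (√(-1077/16) - 209546)/(272663205/683) = (I*√1077/4 - 209546)*(683/272663205) = (-209546 + I*√1077/4)*(683/272663205) = -143119918/272663205 + 683*I*√1077/1090652820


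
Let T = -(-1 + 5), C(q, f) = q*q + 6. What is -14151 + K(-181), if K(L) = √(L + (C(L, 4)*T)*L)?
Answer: -14151 + 3*√2635903 ≈ -9280.4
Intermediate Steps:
C(q, f) = 6 + q² (C(q, f) = q² + 6 = 6 + q²)
T = -4 (T = -1*4 = -4)
K(L) = √(L + L*(-24 - 4*L²)) (K(L) = √(L + ((6 + L²)*(-4))*L) = √(L + (-24 - 4*L²)*L) = √(L + L*(-24 - 4*L²)))
-14151 + K(-181) = -14151 + √(-1*(-181)*(23 + 4*(-181)²)) = -14151 + √(-1*(-181)*(23 + 4*32761)) = -14151 + √(-1*(-181)*(23 + 131044)) = -14151 + √(-1*(-181)*131067) = -14151 + √23723127 = -14151 + 3*√2635903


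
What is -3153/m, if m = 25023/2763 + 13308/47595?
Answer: -46070579745/136415521 ≈ -337.72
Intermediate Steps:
m = 136415521/14611665 (m = 25023*(1/2763) + 13308*(1/47595) = 8341/921 + 4436/15865 = 136415521/14611665 ≈ 9.3361)
-3153/m = -3153/136415521/14611665 = -3153*14611665/136415521 = -46070579745/136415521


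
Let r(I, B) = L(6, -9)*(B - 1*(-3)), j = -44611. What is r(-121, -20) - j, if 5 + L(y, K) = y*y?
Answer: 44084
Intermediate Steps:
L(y, K) = -5 + y**2 (L(y, K) = -5 + y*y = -5 + y**2)
r(I, B) = 93 + 31*B (r(I, B) = (-5 + 6**2)*(B - 1*(-3)) = (-5 + 36)*(B + 3) = 31*(3 + B) = 93 + 31*B)
r(-121, -20) - j = (93 + 31*(-20)) - 1*(-44611) = (93 - 620) + 44611 = -527 + 44611 = 44084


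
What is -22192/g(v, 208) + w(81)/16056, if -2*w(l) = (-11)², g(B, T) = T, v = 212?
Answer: -44540917/417456 ≈ -106.70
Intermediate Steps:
w(l) = -121/2 (w(l) = -½*(-11)² = -½*121 = -121/2)
-22192/g(v, 208) + w(81)/16056 = -22192/208 - 121/2/16056 = -22192*1/208 - 121/2*1/16056 = -1387/13 - 121/32112 = -44540917/417456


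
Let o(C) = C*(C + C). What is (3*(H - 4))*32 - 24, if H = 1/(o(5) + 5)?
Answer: -22344/55 ≈ -406.25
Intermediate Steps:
o(C) = 2*C² (o(C) = C*(2*C) = 2*C²)
H = 1/55 (H = 1/(2*5² + 5) = 1/(2*25 + 5) = 1/(50 + 5) = 1/55 ≈ 0.018182)
(3*(H - 4))*32 - 24 = (3*(1/55 - 4))*32 - 24 = (3*(-219/55))*32 - 24 = -657/55*32 - 24 = -21024/55 - 24 = -22344/55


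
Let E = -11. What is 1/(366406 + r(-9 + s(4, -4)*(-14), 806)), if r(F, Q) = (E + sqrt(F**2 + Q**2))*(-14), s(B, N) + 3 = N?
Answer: 91640/33559338107 + 7*sqrt(657557)/67118676214 ≈ 2.8153e-6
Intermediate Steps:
s(B, N) = -3 + N
r(F, Q) = 154 - 14*sqrt(F**2 + Q**2) (r(F, Q) = (-11 + sqrt(F**2 + Q**2))*(-14) = 154 - 14*sqrt(F**2 + Q**2))
1/(366406 + r(-9 + s(4, -4)*(-14), 806)) = 1/(366406 + (154 - 14*sqrt((-9 + (-3 - 4)*(-14))**2 + 806**2))) = 1/(366406 + (154 - 14*sqrt((-9 - 7*(-14))**2 + 649636))) = 1/(366406 + (154 - 14*sqrt((-9 + 98)**2 + 649636))) = 1/(366406 + (154 - 14*sqrt(89**2 + 649636))) = 1/(366406 + (154 - 14*sqrt(7921 + 649636))) = 1/(366406 + (154 - 14*sqrt(657557))) = 1/(366560 - 14*sqrt(657557))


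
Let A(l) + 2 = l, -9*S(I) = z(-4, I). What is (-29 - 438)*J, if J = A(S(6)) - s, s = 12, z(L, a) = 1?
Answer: 59309/9 ≈ 6589.9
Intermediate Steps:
S(I) = -⅑ (S(I) = -⅑*1 = -⅑)
A(l) = -2 + l
J = -127/9 (J = (-2 - ⅑) - 1*12 = -19/9 - 12 = -127/9 ≈ -14.111)
(-29 - 438)*J = (-29 - 438)*(-127/9) = -467*(-127/9) = 59309/9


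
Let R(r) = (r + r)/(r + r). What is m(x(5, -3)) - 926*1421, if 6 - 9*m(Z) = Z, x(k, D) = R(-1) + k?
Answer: -1315846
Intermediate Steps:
R(r) = 1 (R(r) = (2*r)/((2*r)) = (2*r)*(1/(2*r)) = 1)
x(k, D) = 1 + k
m(Z) = ⅔ - Z/9
m(x(5, -3)) - 926*1421 = (⅔ - (1 + 5)/9) - 926*1421 = (⅔ - ⅑*6) - 1315846 = (⅔ - ⅔) - 1315846 = 0 - 1315846 = -1315846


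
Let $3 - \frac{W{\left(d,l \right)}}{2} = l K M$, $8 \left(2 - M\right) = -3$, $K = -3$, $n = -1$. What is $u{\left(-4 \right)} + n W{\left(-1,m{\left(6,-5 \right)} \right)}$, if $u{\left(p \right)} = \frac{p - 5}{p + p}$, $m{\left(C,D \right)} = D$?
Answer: $\frac{531}{8} \approx 66.375$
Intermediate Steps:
$M = \frac{19}{8}$ ($M = 2 - - \frac{3}{8} = 2 + \frac{3}{8} = \frac{19}{8} \approx 2.375$)
$u{\left(p \right)} = \frac{-5 + p}{2 p}$
$W{\left(d,l \right)} = 6 + \frac{57 l}{4}$ ($W{\left(d,l \right)} = 6 - 2 l \left(-3\right) \frac{19}{8} = 6 - 2 - 3 l \frac{19}{8} = 6 - 2 \left(- \frac{57 l}{8}\right) = 6 + \frac{57 l}{4}$)
$u{\left(-4 \right)} + n W{\left(-1,m{\left(6,-5 \right)} \right)} = \frac{-5 - 4}{2 \left(-4\right)} - \left(6 + \frac{57}{4} \left(-5\right)\right) = \frac{1}{2} \left(- \frac{1}{4}\right) \left(-9\right) - \left(6 - \frac{285}{4}\right) = \frac{9}{8} - - \frac{261}{4} = \frac{9}{8} + \frac{261}{4} = \frac{531}{8}$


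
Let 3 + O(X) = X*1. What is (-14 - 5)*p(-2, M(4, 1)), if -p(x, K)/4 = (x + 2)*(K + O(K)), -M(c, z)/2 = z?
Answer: 0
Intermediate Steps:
O(X) = -3 + X (O(X) = -3 + X*1 = -3 + X)
M(c, z) = -2*z
p(x, K) = -4*(-3 + 2*K)*(2 + x) (p(x, K) = -4*(x + 2)*(K + (-3 + K)) = -4*(2 + x)*(-3 + 2*K) = -4*(-3 + 2*K)*(2 + x))
(-14 - 5)*p(-2, M(4, 1)) = (-14 - 5)*(24 - (-32) + 12*(-2) - 8*(-2*1)*(-2)) = -19*(24 - 16*(-2) - 24 - 8*(-2)*(-2)) = -19*(24 + 32 - 24 - 32) = -19*0 = 0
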